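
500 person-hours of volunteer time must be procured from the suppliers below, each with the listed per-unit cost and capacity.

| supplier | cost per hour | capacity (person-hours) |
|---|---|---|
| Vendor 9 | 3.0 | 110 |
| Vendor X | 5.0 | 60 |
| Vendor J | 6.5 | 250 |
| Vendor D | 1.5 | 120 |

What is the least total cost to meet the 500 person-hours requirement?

2175

Fill from the cheapest supplier first.
Vendor D at 1.5: take all 120 person-hours ; 380 still needed.
Vendor 9 (3.0): use full 110 ; 270 person-hours to go.
Vendor X at 5.0: take all 60 person-hours ; 210 still needed.
Take 210 from Vendor J at 6.5 to finish.
Cost = 120×1.5 + 110×3.0 + 60×5.0 + 210×6.5 = 2175.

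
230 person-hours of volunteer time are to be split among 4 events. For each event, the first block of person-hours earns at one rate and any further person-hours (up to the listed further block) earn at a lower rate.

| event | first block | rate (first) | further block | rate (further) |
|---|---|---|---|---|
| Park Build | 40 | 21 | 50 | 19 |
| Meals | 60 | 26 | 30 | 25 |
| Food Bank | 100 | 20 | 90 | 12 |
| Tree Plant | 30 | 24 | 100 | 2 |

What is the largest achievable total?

5270

Rank every tier by rate: Meals/tier1 26 > Meals/tier2 25 > Tree Plant/tier1 24 > Park Build/tier1 21 > Food Bank/tier1 20 > Park Build/tier2 19 > Food Bank/tier2 12 > Tree Plant/tier2 2.
Meals/tier1 (26): +60 → 170 left.
Meals tier2 at 25: fill all 30 → 140 left.
Tree Plant tier1 at 24: fill all 30 → 110 left.
Fill Park Build tier1 block (40 at 21) → 70 left.
70 remain; put them into Food Bank tier1 at 20.
Total = 26×60 + 25×30 + 24×30 + 21×40 + 20×70 = 5270.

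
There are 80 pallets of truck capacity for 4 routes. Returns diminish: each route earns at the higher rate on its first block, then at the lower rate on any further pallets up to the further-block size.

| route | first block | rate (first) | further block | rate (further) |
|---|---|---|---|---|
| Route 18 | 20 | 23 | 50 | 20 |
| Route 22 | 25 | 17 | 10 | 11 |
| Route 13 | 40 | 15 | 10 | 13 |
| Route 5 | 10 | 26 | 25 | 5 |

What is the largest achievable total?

1720

Rank every tier by rate: Route 5/tier1 26 > Route 18/tier1 23 > Route 18/tier2 20 > Route 22/tier1 17 > Route 13/tier1 15 > Route 13/tier2 13 > Route 22/tier2 11 > Route 5/tier2 5.
Fill Route 5 tier1 block (10 at 26) ; 70 left.
Fill Route 18 tier1 block (20 at 23) ; 50 left.
Fill Route 18 tier2 block (50 at 20) ; 0 left.
Total = 26×10 + 23×20 + 20×50 = 1720.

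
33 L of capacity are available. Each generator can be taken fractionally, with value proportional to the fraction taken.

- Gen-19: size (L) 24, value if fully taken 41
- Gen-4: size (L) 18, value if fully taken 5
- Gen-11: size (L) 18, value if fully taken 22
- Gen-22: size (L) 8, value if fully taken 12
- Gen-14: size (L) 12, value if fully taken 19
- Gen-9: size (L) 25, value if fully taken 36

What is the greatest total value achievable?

55.25

Best value per unit of size first: Gen-19 41/24≈1.71, Gen-14 19/12≈1.58, Gen-22 12/8≈1.5, Gen-9 36/25≈1.44, Gen-11 22/18≈1.22, Gen-4 5/18≈0.278.
Gen-19: take in full, 24 L for value 41 ; 9 left.
Only 9 L remain; take 9/12 of Gen-14 for value 19×9/12 = 14.25.
Total value = 55.25.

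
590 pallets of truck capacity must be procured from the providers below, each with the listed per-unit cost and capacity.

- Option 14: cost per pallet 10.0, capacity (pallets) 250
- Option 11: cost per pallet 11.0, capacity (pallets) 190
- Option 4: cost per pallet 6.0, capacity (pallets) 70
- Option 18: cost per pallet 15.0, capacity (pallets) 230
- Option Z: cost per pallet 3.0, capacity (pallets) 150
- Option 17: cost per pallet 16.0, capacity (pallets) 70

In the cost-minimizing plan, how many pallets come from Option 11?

120

Fill from the cheapest provider first.
Take 150 from Option Z at 3.0 — need 440 more.
Take 70 from Option 4 at 6.0 — need 370 more.
Option 14 at 10.0: take all 250 pallets — 120 still needed.
Option 11 (11.0): take the remaining 120 — done.
Option 18, Option 17: unused.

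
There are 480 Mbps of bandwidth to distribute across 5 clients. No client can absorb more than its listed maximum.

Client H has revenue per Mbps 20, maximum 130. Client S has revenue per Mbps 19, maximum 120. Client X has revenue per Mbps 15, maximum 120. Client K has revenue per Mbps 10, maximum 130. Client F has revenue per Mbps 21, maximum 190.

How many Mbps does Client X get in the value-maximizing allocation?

40

Highest revenue per Mbps first: Client F 21 > Client H 20 > Client S 19 > Client X 15 > Client K 10.
Give Client F 190 to hit its cap of 190 ; 290 left.
Client H: +130 to 130 (cap) ; 160 left.
Give Client S 120 to hit its cap of 120 ; 40 left.
Client X: +40 (room for 120) → 40. Pool exhausted.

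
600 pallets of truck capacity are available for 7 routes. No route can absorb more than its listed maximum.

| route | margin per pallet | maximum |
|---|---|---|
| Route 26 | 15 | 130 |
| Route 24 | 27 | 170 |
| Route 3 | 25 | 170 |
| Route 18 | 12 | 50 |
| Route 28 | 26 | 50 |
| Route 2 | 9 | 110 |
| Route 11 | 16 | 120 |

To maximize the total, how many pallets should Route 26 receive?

Order the routes by margin per pallet: Route 24 27 > Route 28 26 > Route 3 25 > Route 11 16 > Route 26 15 > Route 18 12 > Route 2 9.
Route 24 takes 170 to reach its cap of 170 ; 430 left.
Route 28 takes 50 to reach its cap of 50 ; 380 left.
Route 3 takes 170 to reach its cap of 170 ; 210 left.
Route 11 takes 120 to reach its cap of 120 ; 90 left.
Only 90 left; Route 26 takes them to reach 90.

90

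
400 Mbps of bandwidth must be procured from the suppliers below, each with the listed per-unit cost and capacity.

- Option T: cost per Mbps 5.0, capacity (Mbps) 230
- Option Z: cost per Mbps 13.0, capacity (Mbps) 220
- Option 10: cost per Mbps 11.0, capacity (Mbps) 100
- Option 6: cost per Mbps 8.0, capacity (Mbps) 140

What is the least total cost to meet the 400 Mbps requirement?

Cheapest first:
Option T at 5.0: take all 230 Mbps → 170 still needed.
Option 6 (8.0): use full 140 → 30 Mbps to go.
Take 30 from Option 10 at 11.0 to finish.
Option Z: unused.
Cost = 230×5.0 + 140×8.0 + 30×11.0 = 2600.

2600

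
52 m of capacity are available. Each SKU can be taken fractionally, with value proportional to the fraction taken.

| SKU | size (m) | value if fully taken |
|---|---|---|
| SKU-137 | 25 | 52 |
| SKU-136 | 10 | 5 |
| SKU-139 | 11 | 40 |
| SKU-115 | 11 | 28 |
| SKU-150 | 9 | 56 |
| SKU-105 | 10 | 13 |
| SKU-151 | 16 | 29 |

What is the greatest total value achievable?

Sort by value density: SKU-150 56/9≈6.22, SKU-139 40/11≈3.64, SKU-115 28/11≈2.55, SKU-137 52/25≈2.08, SKU-151 29/16≈1.81, SKU-105 13/10≈1.3, SKU-136 5/10≈0.5.
All 9 m of SKU-150 fit (value 56) — 43 remain.
SKU-139: take in full, 11 m for value 40 — 32 left.
SKU-115: take in full, 11 m for value 28 — 21 left.
21 m left: a 21/25 share of SKU-137 gives 52×21/25 = 43.68.
Total value = 167.68.

167.68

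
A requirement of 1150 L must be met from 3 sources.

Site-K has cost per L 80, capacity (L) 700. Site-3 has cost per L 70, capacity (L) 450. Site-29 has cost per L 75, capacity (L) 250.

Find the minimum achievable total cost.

Use sources in increasing cost order.
Take 450 from Site-3 at 70 → need 700 more.
Take 250 from Site-29 at 75 → need 450 more.
Take 450 from Site-K at 80 to finish.
Cost = 450×70 + 250×75 + 450×80 = 86250.

86250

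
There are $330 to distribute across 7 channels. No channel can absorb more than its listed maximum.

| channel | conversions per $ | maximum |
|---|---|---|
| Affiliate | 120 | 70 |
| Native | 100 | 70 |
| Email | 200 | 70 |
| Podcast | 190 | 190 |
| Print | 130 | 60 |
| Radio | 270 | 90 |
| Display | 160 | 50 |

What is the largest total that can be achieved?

70600

Order the channels by conversions per $: Radio 270 > Email 200 > Podcast 190 > Display 160 > Print 130 > Affiliate 120 > Native 100.
Radio takes 90 to reach its cap of 90 ; 240 left.
Give Email 70 to hit its cap of 70 ; 170 left.
Only 170 left; Podcast takes them to reach 170.
Total = 200×70 + 190×170 + 270×90 = 70600.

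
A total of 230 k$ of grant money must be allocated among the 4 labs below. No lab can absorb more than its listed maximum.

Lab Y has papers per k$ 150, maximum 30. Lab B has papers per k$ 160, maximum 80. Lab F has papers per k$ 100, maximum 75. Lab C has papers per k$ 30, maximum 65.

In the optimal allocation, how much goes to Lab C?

Rank by papers per k$: Lab B 160 > Lab Y 150 > Lab F 100 > Lab C 30.
Lab B takes 80 to reach its cap of 80 ; 150 left.
Lab Y takes 30 to reach its cap of 30 ; 120 left.
Lab F: +75 to 75 (cap) ; 45 left.
Only 45 left; Lab C takes them to reach 45.

45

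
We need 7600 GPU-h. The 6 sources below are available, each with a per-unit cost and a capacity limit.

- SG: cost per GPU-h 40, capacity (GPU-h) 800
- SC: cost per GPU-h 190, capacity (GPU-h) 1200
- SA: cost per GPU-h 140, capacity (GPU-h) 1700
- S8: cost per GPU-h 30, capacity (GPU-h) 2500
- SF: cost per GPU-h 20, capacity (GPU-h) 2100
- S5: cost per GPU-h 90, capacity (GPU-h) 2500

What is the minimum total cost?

347000

Use sources in increasing cost order.
Take 2100 from SF at 20 → need 5500 more.
Take 2500 from S8 at 30 → need 3000 more.
Take 800 from SG at 40 → need 2200 more.
S5 (90): take the remaining 2200 → done.
SA, SC: unused.
Cost = 2100×20 + 2500×30 + 800×40 + 2200×90 = 347000.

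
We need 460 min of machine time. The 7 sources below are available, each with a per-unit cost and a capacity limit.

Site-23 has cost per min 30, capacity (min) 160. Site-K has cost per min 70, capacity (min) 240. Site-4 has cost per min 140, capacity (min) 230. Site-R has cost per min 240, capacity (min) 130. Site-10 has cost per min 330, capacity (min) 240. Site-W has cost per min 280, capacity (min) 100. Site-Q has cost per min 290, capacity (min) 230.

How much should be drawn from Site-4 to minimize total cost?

60

Cheapest first:
Site-23 (30): use full 160 → 300 min to go.
Take 240 from Site-K at 70 → need 60 more.
Site-4 (140): take the remaining 60 → done.
Site-R, Site-W, Site-Q, Site-10: unused.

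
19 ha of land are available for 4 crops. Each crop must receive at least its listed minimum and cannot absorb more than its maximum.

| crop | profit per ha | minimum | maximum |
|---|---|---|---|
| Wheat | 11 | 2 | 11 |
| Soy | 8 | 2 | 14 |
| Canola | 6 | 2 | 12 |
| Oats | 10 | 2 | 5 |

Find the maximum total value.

189

Meeting every minimum uses 2+2+2+2 = 8 ha, leaving 11.
Rank by profit per ha: Wheat 11 > Oats 10 > Soy 8 > Canola 6.
Wheat: +9 to 11 (cap) ; 2 left.
Oats has room for 3 more but only 2 remain, so it gets 4.
Total = 11×11 + 8×2 + 6×2 + 10×4 = 189.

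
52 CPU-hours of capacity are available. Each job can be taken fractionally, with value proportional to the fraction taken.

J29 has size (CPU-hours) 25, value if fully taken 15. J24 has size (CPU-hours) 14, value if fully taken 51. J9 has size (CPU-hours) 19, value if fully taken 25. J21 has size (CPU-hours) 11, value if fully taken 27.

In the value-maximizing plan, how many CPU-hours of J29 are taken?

8

Best value per unit of size first: J24 51/14≈3.64, J21 27/11≈2.45, J9 25/19≈1.32, J29 15/25≈0.6.
All 14 CPU-hours of J24 fit (value 51) ; 38 remain.
All 11 CPU-hours of J21 fit (value 27) ; 27 remain.
Take all of J9 (19 CPU-hours, value 25) ; 8 CPU-hours left.
Fill the last 8 CPU-hours with part of J29: 8/25 of it earns 4.8.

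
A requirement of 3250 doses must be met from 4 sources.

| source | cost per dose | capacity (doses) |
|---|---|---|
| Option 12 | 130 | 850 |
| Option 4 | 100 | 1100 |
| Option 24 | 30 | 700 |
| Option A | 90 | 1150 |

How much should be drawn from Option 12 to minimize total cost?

Fill from the cheapest source first.
Take 700 from Option 24 at 30 — need 2550 more.
Option A at 90: take all 1150 doses — 1400 still needed.
Take 1100 from Option 4 at 100 — need 300 more.
Option 12 at 130: take 300 of its 850 — requirement met.

300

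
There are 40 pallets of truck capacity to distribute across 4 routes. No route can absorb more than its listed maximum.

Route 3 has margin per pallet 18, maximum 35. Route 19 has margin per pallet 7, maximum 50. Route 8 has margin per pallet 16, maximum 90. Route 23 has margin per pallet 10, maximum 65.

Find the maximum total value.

710

Order the routes by margin per pallet: Route 3 18 > Route 8 16 > Route 23 10 > Route 19 7.
Give Route 3 35 to hit its cap of 35 → 5 left.
Route 8 has room for 90 but only 5 remain, so it gets 5.
Total = 18×35 + 16×5 = 710.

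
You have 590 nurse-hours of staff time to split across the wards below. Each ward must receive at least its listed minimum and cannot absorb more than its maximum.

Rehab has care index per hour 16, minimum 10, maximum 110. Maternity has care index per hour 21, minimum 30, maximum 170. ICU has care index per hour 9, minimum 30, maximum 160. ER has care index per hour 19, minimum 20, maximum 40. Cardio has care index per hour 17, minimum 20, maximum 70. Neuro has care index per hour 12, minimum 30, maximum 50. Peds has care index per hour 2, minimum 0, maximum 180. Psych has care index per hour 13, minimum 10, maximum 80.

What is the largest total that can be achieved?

Meeting every minimum uses 10+30+30+20+20+30+0+10 = 150 nurse-hours, leaving 440.
Highest care index per hour first: Maternity 21 > ER 19 > Cardio 17 > Rehab 16 > Psych 13 > Neuro 12 > ICU 9 > Peds 2.
Maternity takes 140 more to reach its cap of 170 ; 300 left.
ER: +20 to 40 (cap) ; 280 left.
Give Cardio 50 more to hit its cap of 70 ; 230 left.
Give Rehab 100 more to hit its cap of 110 ; 130 left.
Psych takes 70 more to reach its cap of 80 ; 60 left.
Neuro: +20 to 50 (cap) ; 40 left.
ICU has room for 130 more but only 40 remain, so it gets 70.
Total = 16×110 + 21×170 + 9×70 + 19×40 + 17×70 + 12×50 + 13×80 = 9550.

9550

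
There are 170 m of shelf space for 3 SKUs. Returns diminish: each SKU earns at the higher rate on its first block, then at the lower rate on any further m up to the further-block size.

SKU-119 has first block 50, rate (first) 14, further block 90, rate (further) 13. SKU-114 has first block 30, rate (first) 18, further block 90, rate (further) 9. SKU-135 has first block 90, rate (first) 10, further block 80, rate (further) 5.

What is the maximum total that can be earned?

Treat each block as its own option and order by rate: SKU-114/first 18 > SKU-119/first 14 > SKU-119/second 13 > SKU-135/first 10 > SKU-114/second 9 > SKU-135/second 5.
Fill SKU-114 first block (30 at 18) ; 140 left.
Fill SKU-119 first block (50 at 14) ; 90 left.
SKU-119/second (13): +90 ; 0 left.
Total = 18×30 + 14×50 + 13×90 = 2410.

2410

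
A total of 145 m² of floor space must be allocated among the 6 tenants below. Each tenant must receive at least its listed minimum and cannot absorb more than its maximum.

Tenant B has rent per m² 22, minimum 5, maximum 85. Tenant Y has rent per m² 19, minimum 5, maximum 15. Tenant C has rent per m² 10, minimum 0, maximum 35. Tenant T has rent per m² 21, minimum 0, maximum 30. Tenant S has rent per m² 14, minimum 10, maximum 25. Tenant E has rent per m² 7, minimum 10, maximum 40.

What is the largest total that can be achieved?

Meeting every minimum uses 5+5+0+0+10+10 = 30 m², leaving 115.
Rank by rent per m²: Tenant B 22 > Tenant T 21 > Tenant Y 19 > Tenant S 14 > Tenant C 10 > Tenant E 7.
Give Tenant B 80 more to hit its cap of 85 — 35 left.
Tenant T takes 30 more to reach its cap of 30 — 5 left.
Tenant Y has room for 10 more but only 5 remain, so it gets 10.
Total = 22×85 + 19×10 + 21×30 + 14×10 + 7×10 = 2900.

2900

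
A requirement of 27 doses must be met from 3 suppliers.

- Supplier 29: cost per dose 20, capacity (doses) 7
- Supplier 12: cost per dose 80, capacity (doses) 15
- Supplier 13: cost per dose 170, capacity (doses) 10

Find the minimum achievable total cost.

2190

Use suppliers in increasing cost order.
Take 7 from Supplier 29 at 20 — need 20 more.
Take 15 from Supplier 12 at 80 — need 5 more.
Supplier 13 (170): take the remaining 5 — done.
Cost = 7×20 + 15×80 + 5×170 = 2190.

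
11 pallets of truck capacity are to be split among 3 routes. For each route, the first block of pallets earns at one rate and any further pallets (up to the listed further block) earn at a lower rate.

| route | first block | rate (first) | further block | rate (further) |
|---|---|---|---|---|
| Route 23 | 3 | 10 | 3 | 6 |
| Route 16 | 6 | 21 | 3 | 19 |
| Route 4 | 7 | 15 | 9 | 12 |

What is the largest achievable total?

213

Rank every tier by rate: Route 16/tier1 21 > Route 16/tier2 19 > Route 4/tier1 15 > Route 4/tier2 12 > Route 23/tier1 10 > Route 23/tier2 6.
Route 16/tier1 (21): +6 ; 5 left.
Route 16 tier2 at 19: fill all 3 ; 2 left.
2 remain; put them into Route 4 tier1 at 15.
Total = 21×6 + 19×3 + 15×2 = 213.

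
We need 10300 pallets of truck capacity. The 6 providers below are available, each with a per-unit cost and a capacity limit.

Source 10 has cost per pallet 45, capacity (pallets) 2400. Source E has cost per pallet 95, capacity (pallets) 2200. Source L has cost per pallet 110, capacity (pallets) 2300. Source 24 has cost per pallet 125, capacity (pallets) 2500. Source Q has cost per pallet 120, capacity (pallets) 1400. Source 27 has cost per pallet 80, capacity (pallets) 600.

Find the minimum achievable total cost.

961000

Cheapest first:
Take 2400 from Source 10 at 45 — need 7900 more.
Source 27 at 80: take all 600 pallets — 7300 still needed.
Source E at 95: take all 2200 pallets — 5100 still needed.
Source L (110): use full 2300 — 2800 pallets to go.
Take 1400 from Source Q at 120 — need 1400 more.
Source 24 (125): take the remaining 1400 — done.
Cost = 2400×45 + 600×80 + 2200×95 + 2300×110 + 1400×120 + 1400×125 = 961000.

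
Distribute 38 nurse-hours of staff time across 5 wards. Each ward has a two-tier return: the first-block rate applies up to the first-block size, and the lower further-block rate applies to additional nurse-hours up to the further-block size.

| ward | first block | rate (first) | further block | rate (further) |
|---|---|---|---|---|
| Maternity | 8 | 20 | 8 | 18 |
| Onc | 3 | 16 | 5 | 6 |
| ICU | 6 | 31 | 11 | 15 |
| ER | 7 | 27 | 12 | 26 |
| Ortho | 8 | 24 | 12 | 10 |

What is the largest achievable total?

979

Treat each block as its own option and order by rate: ICU/T1 31 > ER/T1 27 > ER/T2 26 > Ortho/T1 24 > Maternity/T1 20 > Maternity/T2 18 > Onc/T1 16 > ICU/T2 15 > Ortho/T2 10 > Onc/T2 6.
ICU/T1 (31): +6 — 32 left.
ER T1 at 27: fill all 7 — 25 left.
ER/T2 (26): +12 — 13 left.
Fill Ortho T1 block (8 at 24) — 5 left.
Maternity/T1: +5 of 8 at 20; pool empty.
Total = 31×6 + 27×7 + 26×12 + 24×8 + 20×5 = 979.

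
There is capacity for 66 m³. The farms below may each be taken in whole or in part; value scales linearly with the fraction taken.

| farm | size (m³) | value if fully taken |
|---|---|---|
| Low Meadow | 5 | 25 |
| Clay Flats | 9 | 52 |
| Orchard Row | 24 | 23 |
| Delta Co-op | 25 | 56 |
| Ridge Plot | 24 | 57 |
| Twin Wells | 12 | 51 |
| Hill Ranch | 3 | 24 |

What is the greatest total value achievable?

Rank by value-to-size ratio: Hill Ranch 24/3≈8, Clay Flats 52/9≈5.78, Low Meadow 25/5≈5, Twin Wells 51/12≈4.25, Ridge Plot 57/24≈2.38, Delta Co-op 56/25≈2.24, Orchard Row 23/24≈0.958.
All 3 m³ of Hill Ranch fit (value 24) ; 63 remain.
Take all of Clay Flats (9 m³, value 52) ; 54 m³ left.
Take all of Low Meadow (5 m³, value 25) ; 49 m³ left.
Take all of Twin Wells (12 m³, value 51) ; 37 m³ left.
Ridge Plot: take in full, 24 m³ for value 57 ; 13 left.
13 m³ left: a 13/25 share of Delta Co-op gives 56×13/25 = 29.12.
Total value = 238.12.

238.12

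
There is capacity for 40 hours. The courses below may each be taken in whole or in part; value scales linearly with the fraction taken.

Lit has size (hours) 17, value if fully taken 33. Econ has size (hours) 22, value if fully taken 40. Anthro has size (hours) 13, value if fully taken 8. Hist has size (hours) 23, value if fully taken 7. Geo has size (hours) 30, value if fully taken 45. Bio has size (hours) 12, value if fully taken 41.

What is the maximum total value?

94

Best value per unit of size first: Bio 41/12≈3.42, Lit 33/17≈1.94, Econ 40/22≈1.82, Geo 45/30≈1.5, Anthro 8/13≈0.615, Hist 7/23≈0.304.
All 12 hours of Bio fit (value 41) — 28 remain.
Take all of Lit (17 hours, value 33) — 11 hours left.
Only 11 hours remain; take 11/22 of Econ for value 40×11/22 = 20.
Total value = 94.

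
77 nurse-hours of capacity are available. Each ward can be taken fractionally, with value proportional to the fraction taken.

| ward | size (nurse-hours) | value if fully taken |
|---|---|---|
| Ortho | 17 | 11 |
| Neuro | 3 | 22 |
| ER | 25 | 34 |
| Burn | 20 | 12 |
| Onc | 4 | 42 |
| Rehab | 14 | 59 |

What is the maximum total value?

Sort by value density: Onc 42/4≈10.5, Neuro 22/3≈7.33, Rehab 59/14≈4.21, ER 34/25≈1.36, Ortho 11/17≈0.647, Burn 12/20≈0.6.
Take all of Onc (4 nurse-hours, value 42) ; 73 nurse-hours left.
Neuro: take in full, 3 nurse-hours for value 22 ; 70 left.
Take all of Rehab (14 nurse-hours, value 59) ; 56 nurse-hours left.
All 25 nurse-hours of ER fit (value 34) ; 31 remain.
Ortho: take in full, 17 nurse-hours for value 11 ; 14 left.
Fill the last 14 nurse-hours with part of Burn: 14/20 of it earns 8.4.
Total value = 176.4.

176.4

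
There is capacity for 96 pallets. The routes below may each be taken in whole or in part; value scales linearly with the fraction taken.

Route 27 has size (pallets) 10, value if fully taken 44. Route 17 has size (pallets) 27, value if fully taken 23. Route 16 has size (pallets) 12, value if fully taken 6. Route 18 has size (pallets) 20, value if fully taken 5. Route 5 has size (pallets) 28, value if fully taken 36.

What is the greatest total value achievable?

Sort by value density: Route 27 44/10≈4.4, Route 5 36/28≈1.29, Route 17 23/27≈0.852, Route 16 6/12≈0.5, Route 18 5/20≈0.25.
All 10 pallets of Route 27 fit (value 44) ; 86 remain.
Route 5: take in full, 28 pallets for value 36 ; 58 left.
Route 17: take in full, 27 pallets for value 23 ; 31 left.
Take all of Route 16 (12 pallets, value 6) ; 19 pallets left.
19 pallets left: a 19/20 share of Route 18 gives 5×19/20 = 4.75.
Total value = 113.75.

113.75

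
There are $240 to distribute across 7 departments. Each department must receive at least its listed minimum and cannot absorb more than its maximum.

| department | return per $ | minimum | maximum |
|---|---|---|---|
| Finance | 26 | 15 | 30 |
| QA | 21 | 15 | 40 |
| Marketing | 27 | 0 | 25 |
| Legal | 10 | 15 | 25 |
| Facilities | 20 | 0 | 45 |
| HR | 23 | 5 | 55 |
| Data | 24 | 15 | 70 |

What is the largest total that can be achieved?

Meeting every minimum uses 15+15+0+15+0+5+15 = 65 $, leaving 175.
Highest return per $ first: Marketing 27 > Finance 26 > Data 24 > HR 23 > QA 21 > Facilities 20 > Legal 10.
Give Marketing 25 more to hit its cap of 25 → 150 left.
Give Finance 15 more to hit its cap of 30 → 135 left.
Give Data 55 more to hit its cap of 70 → 80 left.
HR takes 50 more to reach its cap of 55 → 30 left.
Give QA 25 more to hit its cap of 40 → 5 left.
Facilities has room for 45 more but only 5 remain, so it gets 5.
Total = 26×30 + 21×40 + 27×25 + 10×15 + 20×5 + 23×55 + 24×70 = 5490.

5490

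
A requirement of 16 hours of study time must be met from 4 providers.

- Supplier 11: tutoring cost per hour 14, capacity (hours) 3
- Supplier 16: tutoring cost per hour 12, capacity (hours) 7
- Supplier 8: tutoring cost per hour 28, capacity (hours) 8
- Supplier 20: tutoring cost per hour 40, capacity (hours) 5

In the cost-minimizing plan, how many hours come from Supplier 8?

Cheapest first:
Supplier 16 (12): use full 7 → 9 hours to go.
Supplier 11 (14): use full 3 → 6 hours to go.
Supplier 8 (28): take the remaining 6 → done.
Supplier 20: unused.

6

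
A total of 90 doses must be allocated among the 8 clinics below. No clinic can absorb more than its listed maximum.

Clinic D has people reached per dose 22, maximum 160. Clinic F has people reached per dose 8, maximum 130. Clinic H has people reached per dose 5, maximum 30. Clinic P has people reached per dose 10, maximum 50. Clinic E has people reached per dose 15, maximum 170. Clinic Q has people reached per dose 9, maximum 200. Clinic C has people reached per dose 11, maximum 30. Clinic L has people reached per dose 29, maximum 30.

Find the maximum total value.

2190

Highest people reached per dose first: Clinic L 29 > Clinic D 22 > Clinic E 15 > Clinic C 11 > Clinic P 10 > Clinic Q 9 > Clinic F 8 > Clinic H 5.
Clinic L: +30 to 30 (cap) ; 60 left.
Only 60 left; Clinic D takes them to reach 60.
Total = 22×60 + 29×30 = 2190.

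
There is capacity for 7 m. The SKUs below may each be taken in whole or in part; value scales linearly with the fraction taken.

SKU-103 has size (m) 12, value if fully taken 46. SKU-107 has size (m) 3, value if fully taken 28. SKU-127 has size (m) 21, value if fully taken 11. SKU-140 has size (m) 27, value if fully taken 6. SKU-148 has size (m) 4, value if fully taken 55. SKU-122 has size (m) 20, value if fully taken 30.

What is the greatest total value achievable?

Rank by value-to-size ratio: SKU-148 55/4≈13.8, SKU-107 28/3≈9.33, SKU-103 46/12≈3.83, SKU-122 30/20≈1.5, SKU-127 11/21≈0.524, SKU-140 6/27≈0.222.
Take all of SKU-148 (4 m, value 55) ; 3 m left.
Take all of SKU-107 (3 m, value 28) ; 0 m left.
Total value = 83.

83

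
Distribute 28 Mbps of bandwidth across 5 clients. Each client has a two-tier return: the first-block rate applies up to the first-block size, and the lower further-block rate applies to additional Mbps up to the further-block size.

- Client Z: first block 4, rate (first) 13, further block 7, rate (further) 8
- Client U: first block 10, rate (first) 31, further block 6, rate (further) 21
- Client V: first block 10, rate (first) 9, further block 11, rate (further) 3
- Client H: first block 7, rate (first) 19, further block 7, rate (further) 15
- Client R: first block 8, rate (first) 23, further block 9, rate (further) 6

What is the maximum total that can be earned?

Treat each block as its own option and order by rate: Client U/tier1 31 > Client R/tier1 23 > Client U/tier2 21 > Client H/tier1 19 > Client H/tier2 15 > Client Z/tier1 13 > Client V/tier1 9 > Client Z/tier2 8 > Client R/tier2 6 > Client V/tier2 3.
Client U/tier1 (31): +10 — 18 left.
Fill Client R tier1 block (8 at 23) — 10 left.
Client U/tier2 (21): +6 — 4 left.
4 remain; put them into Client H tier1 at 19.
Total = 31×10 + 23×8 + 21×6 + 19×4 = 696.

696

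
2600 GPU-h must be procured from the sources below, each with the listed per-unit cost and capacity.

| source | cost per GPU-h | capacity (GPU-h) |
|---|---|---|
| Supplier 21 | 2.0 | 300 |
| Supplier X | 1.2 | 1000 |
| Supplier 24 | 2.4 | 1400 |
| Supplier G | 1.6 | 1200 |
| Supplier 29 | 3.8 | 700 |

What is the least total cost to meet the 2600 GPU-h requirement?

3960

Fill from the cheapest source first.
Take 1000 from Supplier X at 1.2 ; need 1600 more.
Supplier G at 1.6: take all 1200 GPU-h ; 400 still needed.
Supplier 21 (2.0): use full 300 ; 100 GPU-h to go.
Take 100 from Supplier 24 at 2.4 to finish.
Supplier 29: unused.
Cost = 1000×1.2 + 1200×1.6 + 300×2.0 + 100×2.4 = 3960.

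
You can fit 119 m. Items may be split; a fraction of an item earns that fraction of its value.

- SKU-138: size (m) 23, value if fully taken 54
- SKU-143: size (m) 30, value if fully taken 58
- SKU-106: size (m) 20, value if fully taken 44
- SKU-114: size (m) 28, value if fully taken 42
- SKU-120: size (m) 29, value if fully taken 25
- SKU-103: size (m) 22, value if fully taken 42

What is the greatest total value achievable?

Best value per unit of size first: SKU-138 54/23≈2.35, SKU-106 44/20≈2.2, SKU-143 58/30≈1.93, SKU-103 42/22≈1.91, SKU-114 42/28≈1.5, SKU-120 25/29≈0.862.
Take all of SKU-138 (23 m, value 54) ; 96 m left.
All 20 m of SKU-106 fit (value 44) ; 76 remain.
Take all of SKU-143 (30 m, value 58) ; 46 m left.
SKU-103: take in full, 22 m for value 42 ; 24 left.
Only 24 m remain; take 24/28 of SKU-114 for value 42×24/28 = 36.
Total value = 234.

234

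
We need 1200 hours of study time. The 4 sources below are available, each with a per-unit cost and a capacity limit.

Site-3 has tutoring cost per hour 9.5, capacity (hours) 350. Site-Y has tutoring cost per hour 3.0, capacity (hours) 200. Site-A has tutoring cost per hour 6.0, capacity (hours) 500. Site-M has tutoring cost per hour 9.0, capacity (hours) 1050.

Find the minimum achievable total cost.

8100

Use sources in increasing cost order.
Site-Y (3.0): use full 200 ; 1000 hours to go.
Site-A at 6.0: take all 500 hours ; 500 still needed.
Take 500 from Site-M at 9.0 to finish.
Site-3: unused.
Cost = 200×3.0 + 500×6.0 + 500×9.0 = 8100.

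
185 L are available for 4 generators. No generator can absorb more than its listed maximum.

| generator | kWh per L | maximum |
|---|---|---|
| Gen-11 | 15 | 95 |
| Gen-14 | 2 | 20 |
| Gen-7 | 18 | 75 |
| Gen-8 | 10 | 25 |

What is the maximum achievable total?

2925

Highest kWh per L first: Gen-7 18 > Gen-11 15 > Gen-8 10 > Gen-14 2.
Gen-7 takes 75 to reach its cap of 75 — 110 left.
Gen-11: +95 to 95 (cap) — 15 left.
Only 15 left; Gen-8 takes them to reach 15.
Total = 15×95 + 18×75 + 10×15 = 2925.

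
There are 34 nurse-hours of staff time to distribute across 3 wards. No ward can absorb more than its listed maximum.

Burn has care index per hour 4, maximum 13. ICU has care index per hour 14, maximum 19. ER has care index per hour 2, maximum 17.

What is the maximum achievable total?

Rank by care index per hour: ICU 14 > Burn 4 > ER 2.
Give ICU 19 to hit its cap of 19 — 15 left.
Burn: +13 to 13 (cap) — 2 left.
ER has room for 17 but only 2 remain, so it gets 2.
Total = 4×13 + 14×19 + 2×2 = 322.

322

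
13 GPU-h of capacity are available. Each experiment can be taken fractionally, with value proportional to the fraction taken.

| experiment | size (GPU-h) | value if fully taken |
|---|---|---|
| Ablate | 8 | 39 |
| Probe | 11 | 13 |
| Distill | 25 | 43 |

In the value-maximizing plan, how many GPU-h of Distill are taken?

5

Best value per unit of size first: Ablate 39/8≈4.88, Distill 43/25≈1.72, Probe 13/11≈1.18.
Ablate: take in full, 8 GPU-h for value 39 → 5 left.
Only 5 GPU-h remain; take 5/25 of Distill for value 43×5/25 = 8.6.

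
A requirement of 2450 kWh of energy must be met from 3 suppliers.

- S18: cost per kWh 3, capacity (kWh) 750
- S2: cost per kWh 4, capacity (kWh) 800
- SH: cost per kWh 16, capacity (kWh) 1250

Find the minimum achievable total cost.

Fill from the cheapest supplier first.
S18 (3): use full 750 ; 1700 kWh to go.
Take 800 from S2 at 4 ; need 900 more.
Take 900 from SH at 16 to finish.
Cost = 750×3 + 800×4 + 900×16 = 19850.

19850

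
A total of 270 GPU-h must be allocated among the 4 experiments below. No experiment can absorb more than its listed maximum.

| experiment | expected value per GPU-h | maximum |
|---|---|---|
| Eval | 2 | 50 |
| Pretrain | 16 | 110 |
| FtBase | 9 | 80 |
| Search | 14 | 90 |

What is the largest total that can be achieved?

3650

Highest expected value per GPU-h first: Pretrain 16 > Search 14 > FtBase 9 > Eval 2.
Give Pretrain 110 to hit its cap of 110 → 160 left.
Search takes 90 to reach its cap of 90 → 70 left.
FtBase has room for 80 but only 70 remain, so it gets 70.
Total = 16×110 + 9×70 + 14×90 = 3650.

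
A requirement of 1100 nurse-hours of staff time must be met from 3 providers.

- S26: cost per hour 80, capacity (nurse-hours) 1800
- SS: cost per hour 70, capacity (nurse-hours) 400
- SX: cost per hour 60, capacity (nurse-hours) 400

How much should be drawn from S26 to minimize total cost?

300

Fill from the cheapest provider first.
SX (60): use full 400 ; 700 nurse-hours to go.
SS at 70: take all 400 nurse-hours ; 300 still needed.
Take 300 from S26 at 80 to finish.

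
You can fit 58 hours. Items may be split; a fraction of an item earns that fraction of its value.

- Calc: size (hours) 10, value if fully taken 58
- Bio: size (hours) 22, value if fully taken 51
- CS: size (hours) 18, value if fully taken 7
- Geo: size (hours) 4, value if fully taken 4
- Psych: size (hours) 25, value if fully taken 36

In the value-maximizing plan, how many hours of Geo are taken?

1

Best value per unit of size first: Calc 58/10≈5.8, Bio 51/22≈2.32, Psych 36/25≈1.44, Geo 4/4≈1, CS 7/18≈0.389.
Calc: take in full, 10 hours for value 58 → 48 left.
Bio: take in full, 22 hours for value 51 → 26 left.
Take all of Psych (25 hours, value 36) → 1 hours left.
Fill the last 1 hours with part of Geo: 1/4 of it earns 1.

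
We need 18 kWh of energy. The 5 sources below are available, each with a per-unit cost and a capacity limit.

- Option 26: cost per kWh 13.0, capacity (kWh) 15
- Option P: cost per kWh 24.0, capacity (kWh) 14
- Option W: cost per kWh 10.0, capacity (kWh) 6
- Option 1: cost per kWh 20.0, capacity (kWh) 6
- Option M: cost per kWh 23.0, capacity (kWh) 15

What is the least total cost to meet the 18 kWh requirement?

Fill from the cheapest source first.
Option W at 10.0: take all 6 kWh — 12 still needed.
Take 12 from Option 26 at 13.0 to finish.
Option 1, Option M, Option P: unused.
Cost = 6×10.0 + 12×13.0 = 216.

216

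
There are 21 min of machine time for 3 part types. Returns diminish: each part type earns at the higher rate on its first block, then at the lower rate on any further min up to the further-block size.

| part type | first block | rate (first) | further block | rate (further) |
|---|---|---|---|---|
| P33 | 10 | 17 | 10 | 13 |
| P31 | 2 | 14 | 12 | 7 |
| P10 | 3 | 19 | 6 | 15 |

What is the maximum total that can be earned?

345

Treat each block as its own option and order by rate: P10/tier1 19 > P33/tier1 17 > P10/tier2 15 > P31/tier1 14 > P33/tier2 13 > P31/tier2 7.
Fill P10 tier1 block (3 at 19) → 18 left.
P33/tier1 (17): +10 → 8 left.
Fill P10 tier2 block (6 at 15) → 2 left.
P31/tier1 (14): +2 → 0 left.
Total = 19×3 + 17×10 + 15×6 + 14×2 = 345.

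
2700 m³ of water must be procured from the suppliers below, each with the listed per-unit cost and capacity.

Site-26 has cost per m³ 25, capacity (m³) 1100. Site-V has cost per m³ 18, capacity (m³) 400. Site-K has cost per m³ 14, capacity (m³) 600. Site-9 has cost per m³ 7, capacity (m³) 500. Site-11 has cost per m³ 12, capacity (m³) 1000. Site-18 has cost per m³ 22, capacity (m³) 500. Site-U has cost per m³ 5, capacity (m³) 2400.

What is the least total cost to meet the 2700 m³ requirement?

Fill from the cheapest supplier first.
Site-U at 5: take all 2400 m³ — 300 still needed.
Site-9 at 7: take 300 of its 500 — requirement met.
Site-11, Site-K, Site-V, Site-18, Site-26: unused.
Cost = 2400×5 + 300×7 = 14100.

14100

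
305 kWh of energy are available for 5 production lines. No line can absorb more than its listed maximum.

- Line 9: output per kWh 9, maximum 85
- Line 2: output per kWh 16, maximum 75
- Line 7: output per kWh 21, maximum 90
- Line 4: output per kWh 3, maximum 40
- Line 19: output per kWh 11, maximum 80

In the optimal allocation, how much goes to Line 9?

60

Rank by output per kWh: Line 7 21 > Line 2 16 > Line 19 11 > Line 9 9 > Line 4 3.
Line 7 takes 90 to reach its cap of 90 → 215 left.
Line 2 takes 75 to reach its cap of 75 → 140 left.
Line 19: +80 to 80 (cap) → 60 left.
Line 9: +60 (room for 85) → 60. Pool exhausted.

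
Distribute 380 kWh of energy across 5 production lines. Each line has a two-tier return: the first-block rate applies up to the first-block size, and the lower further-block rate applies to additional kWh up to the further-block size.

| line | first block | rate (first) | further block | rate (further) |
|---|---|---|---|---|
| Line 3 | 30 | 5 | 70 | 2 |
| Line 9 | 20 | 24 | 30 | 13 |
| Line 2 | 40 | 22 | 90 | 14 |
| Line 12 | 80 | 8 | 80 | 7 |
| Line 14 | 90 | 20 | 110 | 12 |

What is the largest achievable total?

Treat each block as its own option and order by rate: Line 9/first 24 > Line 2/first 22 > Line 14/first 20 > Line 2/second 14 > Line 9/second 13 > Line 14/second 12 > Line 12/first 8 > Line 12/second 7 > Line 3/first 5 > Line 3/second 2.
Line 9/first (24): +20 — 360 left.
Line 2/first (22): +40 — 320 left.
Fill Line 14 first block (90 at 20) — 230 left.
Line 2/second (14): +90 — 140 left.
Fill Line 9 second block (30 at 13) — 110 left.
Line 14/second (12): +110 — 0 left.
Total = 24×20 + 22×40 + 20×90 + 14×90 + 13×30 + 12×110 = 6130.

6130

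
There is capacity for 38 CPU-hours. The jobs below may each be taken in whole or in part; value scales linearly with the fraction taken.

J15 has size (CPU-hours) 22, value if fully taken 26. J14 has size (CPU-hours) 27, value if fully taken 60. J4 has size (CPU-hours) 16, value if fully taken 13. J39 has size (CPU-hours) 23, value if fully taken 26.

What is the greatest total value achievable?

73

Best value per unit of size first: J14 60/27≈2.22, J15 26/22≈1.18, J39 26/23≈1.13, J4 13/16≈0.812.
All 27 CPU-hours of J14 fit (value 60) ; 11 remain.
Fill the last 11 CPU-hours with part of J15: 11/22 of it earns 13.
Total value = 73.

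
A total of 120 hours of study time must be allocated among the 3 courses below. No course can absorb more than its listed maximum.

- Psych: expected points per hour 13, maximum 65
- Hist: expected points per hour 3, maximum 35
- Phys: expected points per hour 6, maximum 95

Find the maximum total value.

Highest expected points per hour first: Psych 13 > Phys 6 > Hist 3.
Psych takes 65 to reach its cap of 65 — 55 left.
Only 55 left; Phys takes them to reach 55.
Total = 13×65 + 6×55 = 1175.

1175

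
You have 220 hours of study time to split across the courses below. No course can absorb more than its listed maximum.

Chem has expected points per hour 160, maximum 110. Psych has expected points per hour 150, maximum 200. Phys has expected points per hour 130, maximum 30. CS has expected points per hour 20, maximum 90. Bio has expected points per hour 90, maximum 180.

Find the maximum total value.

34100

Highest expected points per hour first: Chem 160 > Psych 150 > Phys 130 > Bio 90 > CS 20.
Give Chem 110 to hit its cap of 110 — 110 left.
Only 110 left; Psych takes them to reach 110.
Total = 160×110 + 150×110 = 34100.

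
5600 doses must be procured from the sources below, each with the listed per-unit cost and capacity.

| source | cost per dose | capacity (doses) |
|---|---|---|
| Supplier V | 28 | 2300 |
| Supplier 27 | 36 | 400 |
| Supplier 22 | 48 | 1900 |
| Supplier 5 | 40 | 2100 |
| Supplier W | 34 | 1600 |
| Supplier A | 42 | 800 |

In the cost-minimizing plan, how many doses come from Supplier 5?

Cheapest first:
Supplier V at 28: take all 2300 doses → 3300 still needed.
Take 1600 from Supplier W at 34 → need 1700 more.
Take 400 from Supplier 27 at 36 → need 1300 more.
Supplier 5 at 40: take 1300 of its 2100 → requirement met.
Supplier A, Supplier 22: unused.

1300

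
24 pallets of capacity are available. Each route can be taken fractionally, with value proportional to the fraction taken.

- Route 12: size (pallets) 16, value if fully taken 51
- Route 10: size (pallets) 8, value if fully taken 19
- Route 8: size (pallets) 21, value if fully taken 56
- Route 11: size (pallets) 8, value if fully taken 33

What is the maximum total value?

84

Rank by value-to-size ratio: Route 11 33/8≈4.12, Route 12 51/16≈3.19, Route 8 56/21≈2.67, Route 10 19/8≈2.38.
All 8 pallets of Route 11 fit (value 33) — 16 remain.
Route 12: take in full, 16 pallets for value 51 — 0 left.
Total value = 84.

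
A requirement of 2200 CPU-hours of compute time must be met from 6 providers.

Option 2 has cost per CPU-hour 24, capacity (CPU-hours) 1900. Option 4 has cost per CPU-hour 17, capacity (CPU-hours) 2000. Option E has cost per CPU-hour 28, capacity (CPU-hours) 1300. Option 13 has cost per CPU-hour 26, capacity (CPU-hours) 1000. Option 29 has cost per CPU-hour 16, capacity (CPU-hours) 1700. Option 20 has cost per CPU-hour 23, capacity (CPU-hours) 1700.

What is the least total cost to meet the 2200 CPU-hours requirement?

Fill from the cheapest provider first.
Option 29 (16): use full 1700 ; 500 CPU-hours to go.
Take 500 from Option 4 at 17 to finish.
Option 20, Option 2, Option 13, Option E: unused.
Cost = 1700×16 + 500×17 = 35700.

35700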